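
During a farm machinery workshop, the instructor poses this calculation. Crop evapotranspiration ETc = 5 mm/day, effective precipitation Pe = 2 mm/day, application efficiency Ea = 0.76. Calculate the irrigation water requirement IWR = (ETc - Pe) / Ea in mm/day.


IWR = (ETc - Pe) / Ea
    = (5 - 2) / 0.76
    = 3 / 0.76
    = 3.95 mm/day


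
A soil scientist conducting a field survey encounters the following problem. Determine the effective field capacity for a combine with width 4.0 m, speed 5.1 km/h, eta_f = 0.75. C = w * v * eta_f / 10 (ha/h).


C = w * v * eta_f / 10
  = 4.0 * 5.1 * 0.75 / 10
  = 15.30 / 10
  = 1.53 ha/h


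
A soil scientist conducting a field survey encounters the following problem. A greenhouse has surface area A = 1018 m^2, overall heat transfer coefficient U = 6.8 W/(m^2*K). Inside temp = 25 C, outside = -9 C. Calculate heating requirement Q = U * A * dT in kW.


dT = 25 - (-9) = 34 K
Q = U * A * dT
  = 6.8 * 1018 * 34
  = 235361.60 W = 235.36 kW


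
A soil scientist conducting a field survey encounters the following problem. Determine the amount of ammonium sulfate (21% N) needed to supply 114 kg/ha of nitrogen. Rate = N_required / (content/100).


Rate = N_required / (N_content / 100)
     = 114 / (21 / 100)
     = 114 / 0.21
     = 542.86 kg/ha


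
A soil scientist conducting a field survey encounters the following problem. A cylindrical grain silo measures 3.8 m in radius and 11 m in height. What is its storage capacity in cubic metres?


V = pi * r^2 * h
  = pi * 3.8^2 * 11
  = pi * 14.44 * 11
  = 499.01 m^3


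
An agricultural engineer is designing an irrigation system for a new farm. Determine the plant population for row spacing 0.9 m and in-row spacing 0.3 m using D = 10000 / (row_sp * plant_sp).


D = 10000 / (row_sp * plant_sp)
  = 10000 / (0.9 * 0.3)
  = 10000 / 0.2700
  = 37037.04 plants/ha


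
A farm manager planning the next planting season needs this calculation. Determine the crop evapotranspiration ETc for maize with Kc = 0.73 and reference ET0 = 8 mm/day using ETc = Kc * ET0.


ETc = Kc * ET0
    = 0.73 * 8
    = 5.84 mm/day


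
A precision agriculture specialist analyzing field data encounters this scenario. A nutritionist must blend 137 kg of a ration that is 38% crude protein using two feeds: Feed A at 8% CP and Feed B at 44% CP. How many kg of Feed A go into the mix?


parts_A = CP_b - target = 44 - 38 = 6
parts_B = target - CP_a = 38 - 8 = 30
total_parts = 6 + 30 = 36
Feed A = 137 * 6 / 36 = 22.83 kg
Feed B = 137 * 30 / 36 = 114.17 kg

22.83 kg


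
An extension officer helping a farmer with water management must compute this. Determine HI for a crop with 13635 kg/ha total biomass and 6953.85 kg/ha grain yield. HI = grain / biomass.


HI = grain_yield / biomass
   = 6953.85 / 13635
   = 0.51


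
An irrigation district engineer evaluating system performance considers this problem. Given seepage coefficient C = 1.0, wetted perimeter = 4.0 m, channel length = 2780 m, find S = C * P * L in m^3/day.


S = C * P * L
  = 1.0 * 4.0 * 2780
  = 11120 m^3/day


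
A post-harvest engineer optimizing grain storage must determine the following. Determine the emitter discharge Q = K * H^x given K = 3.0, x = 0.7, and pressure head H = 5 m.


Q = K * H^x
  = 3.0 * 5^0.7
  = 3.0 * 3.0852
  = 9.26 L/h


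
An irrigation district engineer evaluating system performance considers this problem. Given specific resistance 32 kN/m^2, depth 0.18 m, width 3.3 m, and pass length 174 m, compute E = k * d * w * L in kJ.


E = k * d * w * L
  = 32 * 0.18 * 3.3 * 174
  = 3307.39 kJ


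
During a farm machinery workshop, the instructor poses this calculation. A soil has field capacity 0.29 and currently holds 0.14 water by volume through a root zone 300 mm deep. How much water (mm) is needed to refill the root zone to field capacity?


SMD = (FC - theta) * D
    = (0.29 - 0.14) * 300
    = 0.150 * 300
    = 45 mm


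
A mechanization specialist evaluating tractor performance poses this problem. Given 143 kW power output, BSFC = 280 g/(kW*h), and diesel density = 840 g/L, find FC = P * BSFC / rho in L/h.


FC = P * BSFC / rho_fuel
   = 143 * 280 / 840
   = 40040 / 840
   = 47.67 L/h


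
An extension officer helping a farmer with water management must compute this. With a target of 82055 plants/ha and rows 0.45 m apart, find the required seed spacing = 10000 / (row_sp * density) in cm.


spacing = 10000 / (row_sp * density)
        = 10000 / (0.45 * 82055)
        = 10000 / 36924.75
        = 0.27082 m = 27.08 cm


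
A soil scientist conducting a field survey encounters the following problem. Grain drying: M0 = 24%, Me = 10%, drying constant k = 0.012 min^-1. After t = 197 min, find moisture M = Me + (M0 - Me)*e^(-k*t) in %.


M = Me + (M0 - Me) * e^(-k*t)
  = 10 + (24 - 10) * e^(-0.012*197)
  = 10 + 14 * e^(-2.364)
  = 10 + 14 * 0.09404
  = 10 + 1.3166
  = 11.32%


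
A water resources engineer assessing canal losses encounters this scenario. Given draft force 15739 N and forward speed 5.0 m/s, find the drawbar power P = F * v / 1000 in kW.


P = F * v / 1000
  = 15739 * 5.0 / 1000
  = 78695 / 1000
  = 78.70 kW


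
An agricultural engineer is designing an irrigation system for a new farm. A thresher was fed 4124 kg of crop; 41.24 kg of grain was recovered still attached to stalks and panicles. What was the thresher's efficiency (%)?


eta = (total - unthreshed) / total * 100
    = (4124 - 41.24) / 4124 * 100
    = 4082.76 / 4124 * 100
    = 99%


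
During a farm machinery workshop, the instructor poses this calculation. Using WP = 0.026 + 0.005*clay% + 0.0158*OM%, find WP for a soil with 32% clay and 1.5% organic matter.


WP = 0.026 + 0.005*32 + 0.0158*1.5
   = 0.026 + 0.1600 + 0.0237
   = 0.2097


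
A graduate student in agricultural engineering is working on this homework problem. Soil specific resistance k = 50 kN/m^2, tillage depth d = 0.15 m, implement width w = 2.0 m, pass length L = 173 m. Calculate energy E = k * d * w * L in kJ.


E = k * d * w * L
  = 50 * 0.15 * 2.0 * 173
  = 2595 kJ


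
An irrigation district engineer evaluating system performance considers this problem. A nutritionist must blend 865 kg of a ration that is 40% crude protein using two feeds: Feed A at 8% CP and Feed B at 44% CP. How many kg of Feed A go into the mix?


parts_A = CP_b - target = 44 - 40 = 4
parts_B = target - CP_a = 40 - 8 = 32
total_parts = 4 + 32 = 36
Feed A = 865 * 4 / 36 = 96.11 kg
Feed B = 865 * 32 / 36 = 768.89 kg

96.11 kg


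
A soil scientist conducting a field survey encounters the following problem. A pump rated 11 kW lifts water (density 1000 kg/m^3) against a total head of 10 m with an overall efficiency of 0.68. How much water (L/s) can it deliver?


Q = (P * 1000 * eta) / (rho * g * H)
  = (11 * 1000 * 0.68) / (1000 * 9.81 * 10)
  = 7480 / 98100
  = 0.07625 m^3/s = 76.25 L/s


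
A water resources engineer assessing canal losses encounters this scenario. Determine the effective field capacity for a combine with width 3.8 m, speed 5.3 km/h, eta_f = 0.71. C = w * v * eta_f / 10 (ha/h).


C = w * v * eta_f / 10
  = 3.8 * 5.3 * 0.71 / 10
  = 14.30 / 10
  = 1.43 ha/h


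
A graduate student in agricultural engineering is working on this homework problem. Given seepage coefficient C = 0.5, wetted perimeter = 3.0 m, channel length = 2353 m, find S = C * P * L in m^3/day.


S = C * P * L
  = 0.5 * 3.0 * 2353
  = 3529.50 m^3/day


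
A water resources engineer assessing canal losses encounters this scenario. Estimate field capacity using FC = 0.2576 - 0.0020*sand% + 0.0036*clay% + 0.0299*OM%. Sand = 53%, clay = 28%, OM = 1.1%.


FC = 0.2576 - 0.0020*53 + 0.0036*28 + 0.0299*1.1
   = 0.2576 - 0.1060 + 0.1008 + 0.0329
   = 0.2853


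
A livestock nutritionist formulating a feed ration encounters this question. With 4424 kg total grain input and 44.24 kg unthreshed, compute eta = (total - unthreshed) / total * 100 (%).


eta = (total - unthreshed) / total * 100
    = (4424 - 44.24) / 4424 * 100
    = 4379.76 / 4424 * 100
    = 99%


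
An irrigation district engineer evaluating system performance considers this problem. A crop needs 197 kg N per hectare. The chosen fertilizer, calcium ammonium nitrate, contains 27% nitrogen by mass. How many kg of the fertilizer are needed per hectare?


Rate = N_required / (N_content / 100)
     = 197 / (27 / 100)
     = 197 / 0.27
     = 729.63 kg/ha


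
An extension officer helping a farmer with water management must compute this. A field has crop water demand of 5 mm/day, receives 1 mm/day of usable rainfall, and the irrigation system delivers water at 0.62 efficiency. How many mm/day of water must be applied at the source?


IWR = (ETc - Pe) / Ea
    = (5 - 1) / 0.62
    = 4 / 0.62
    = 6.45 mm/day


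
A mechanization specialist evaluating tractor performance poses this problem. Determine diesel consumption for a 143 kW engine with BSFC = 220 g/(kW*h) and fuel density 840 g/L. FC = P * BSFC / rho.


FC = P * BSFC / rho_fuel
   = 143 * 220 / 840
   = 31460 / 840
   = 37.45 L/h


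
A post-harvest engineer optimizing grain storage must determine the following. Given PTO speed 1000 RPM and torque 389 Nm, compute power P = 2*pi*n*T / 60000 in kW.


P = 2*pi*n*T / 60000
  = 2*pi * 1000 * 389 / 60000
  = 2444159.08 / 60000
  = 40.74 kW


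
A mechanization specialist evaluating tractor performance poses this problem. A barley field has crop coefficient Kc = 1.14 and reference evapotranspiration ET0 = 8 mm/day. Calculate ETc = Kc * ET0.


ETc = Kc * ET0
    = 1.14 * 8
    = 9.12 mm/day


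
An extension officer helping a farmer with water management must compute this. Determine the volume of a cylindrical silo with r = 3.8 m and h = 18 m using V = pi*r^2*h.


V = pi * r^2 * h
  = pi * 3.8^2 * 18
  = pi * 14.44 * 18
  = 816.56 m^3


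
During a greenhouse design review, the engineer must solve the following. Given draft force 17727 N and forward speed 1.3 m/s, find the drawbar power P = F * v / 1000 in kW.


P = F * v / 1000
  = 17727 * 1.3 / 1000
  = 23045.10 / 1000
  = 23.05 kW


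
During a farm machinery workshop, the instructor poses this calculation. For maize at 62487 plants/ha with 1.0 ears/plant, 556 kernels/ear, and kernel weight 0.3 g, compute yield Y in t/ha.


Y = density * ears * kernels * kw
  = 62487 * 1.0 * 556 * 0.3 g/ha
  = 10422831.60 g/ha
  = 10422.83 kg/ha = 10.42 t/ha


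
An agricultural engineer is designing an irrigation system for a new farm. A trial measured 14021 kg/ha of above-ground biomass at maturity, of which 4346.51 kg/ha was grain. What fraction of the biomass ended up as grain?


HI = grain_yield / biomass
   = 4346.51 / 14021
   = 0.31


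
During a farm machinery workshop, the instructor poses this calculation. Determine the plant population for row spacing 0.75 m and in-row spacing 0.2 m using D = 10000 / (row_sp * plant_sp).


D = 10000 / (row_sp * plant_sp)
  = 10000 / (0.75 * 0.2)
  = 10000 / 0.1500
  = 66666.67 plants/ha


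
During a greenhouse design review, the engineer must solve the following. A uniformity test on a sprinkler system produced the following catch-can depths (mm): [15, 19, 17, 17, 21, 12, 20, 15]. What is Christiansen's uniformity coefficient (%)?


xbar = 136 / 8 = 17
sum|xi - xbar| = 18
CU = 100 * (1 - 18 / (8 * 17))
   = 100 * (1 - 0.1324)
   = 86.76%


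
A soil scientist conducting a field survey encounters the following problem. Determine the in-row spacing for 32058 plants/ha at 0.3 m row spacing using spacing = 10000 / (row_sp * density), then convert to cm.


spacing = 10000 / (row_sp * density)
        = 10000 / (0.3 * 32058)
        = 10000 / 9617.40
        = 1.03978 m = 103.98 cm


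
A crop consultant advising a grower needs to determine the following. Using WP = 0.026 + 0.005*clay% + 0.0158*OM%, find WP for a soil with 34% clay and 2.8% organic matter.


WP = 0.026 + 0.005*34 + 0.0158*2.8
   = 0.026 + 0.1700 + 0.0442
   = 0.2402


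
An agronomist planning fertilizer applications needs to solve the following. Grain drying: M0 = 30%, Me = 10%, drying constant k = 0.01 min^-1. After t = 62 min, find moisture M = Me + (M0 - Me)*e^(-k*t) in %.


M = Me + (M0 - Me) * e^(-k*t)
  = 10 + (30 - 10) * e^(-0.01*62)
  = 10 + 20 * e^(-0.620)
  = 10 + 20 * 0.53794
  = 10 + 10.7589
  = 20.76%


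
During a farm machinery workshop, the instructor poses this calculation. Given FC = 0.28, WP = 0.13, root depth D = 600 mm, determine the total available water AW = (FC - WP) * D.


AW = (FC - WP) * D
   = (0.28 - 0.13) * 600
   = 0.15 * 600
   = 90 mm


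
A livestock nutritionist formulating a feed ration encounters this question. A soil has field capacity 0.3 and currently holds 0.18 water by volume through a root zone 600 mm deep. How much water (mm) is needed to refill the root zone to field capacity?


SMD = (FC - theta) * D
    = (0.3 - 0.18) * 600
    = 0.120 * 600
    = 72 mm


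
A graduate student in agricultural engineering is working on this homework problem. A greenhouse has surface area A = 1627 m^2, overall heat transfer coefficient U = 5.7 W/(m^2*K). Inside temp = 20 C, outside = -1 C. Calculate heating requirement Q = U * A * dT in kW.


dT = 20 - (-1) = 21 K
Q = U * A * dT
  = 5.7 * 1627 * 21
  = 194751.90 W = 194.75 kW


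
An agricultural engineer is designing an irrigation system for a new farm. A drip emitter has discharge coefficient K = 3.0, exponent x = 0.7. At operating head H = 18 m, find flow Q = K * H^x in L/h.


Q = K * H^x
  = 3.0 * 18^0.7
  = 3.0 * 7.5629
  = 22.69 L/h


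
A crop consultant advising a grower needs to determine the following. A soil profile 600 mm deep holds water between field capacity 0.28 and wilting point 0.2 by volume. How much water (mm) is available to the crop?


AW = (FC - WP) * D
   = (0.28 - 0.2) * 600
   = 0.08 * 600
   = 48 mm


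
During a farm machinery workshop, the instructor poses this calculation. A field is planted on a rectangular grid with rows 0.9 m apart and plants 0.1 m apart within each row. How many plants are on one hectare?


D = 10000 / (row_sp * plant_sp)
  = 10000 / (0.9 * 0.1)
  = 10000 / 0.0900
  = 111111.11 plants/ha


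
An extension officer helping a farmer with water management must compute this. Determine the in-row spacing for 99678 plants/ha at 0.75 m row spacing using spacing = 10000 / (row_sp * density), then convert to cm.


spacing = 10000 / (row_sp * density)
        = 10000 / (0.75 * 99678)
        = 10000 / 74758.50
        = 0.13376 m = 13.38 cm


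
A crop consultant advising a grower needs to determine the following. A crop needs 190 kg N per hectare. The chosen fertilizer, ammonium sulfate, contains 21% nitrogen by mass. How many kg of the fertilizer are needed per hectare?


Rate = N_required / (N_content / 100)
     = 190 / (21 / 100)
     = 190 / 0.21
     = 904.76 kg/ha


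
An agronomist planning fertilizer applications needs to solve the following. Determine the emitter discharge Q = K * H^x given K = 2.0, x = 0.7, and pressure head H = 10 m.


Q = K * H^x
  = 2.0 * 10^0.7
  = 2.0 * 5.0119
  = 10.02 L/h


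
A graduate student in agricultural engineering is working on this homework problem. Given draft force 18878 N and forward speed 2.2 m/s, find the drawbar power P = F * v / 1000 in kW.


P = F * v / 1000
  = 18878 * 2.2 / 1000
  = 41531.60 / 1000
  = 41.53 kW


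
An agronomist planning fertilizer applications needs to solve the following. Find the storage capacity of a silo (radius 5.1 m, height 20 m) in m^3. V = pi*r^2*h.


V = pi * r^2 * h
  = pi * 5.1^2 * 20
  = pi * 26.01 * 20
  = 1634.26 m^3


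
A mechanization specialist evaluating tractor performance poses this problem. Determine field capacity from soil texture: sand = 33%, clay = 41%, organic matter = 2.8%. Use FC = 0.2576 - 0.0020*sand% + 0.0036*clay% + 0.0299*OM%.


FC = 0.2576 - 0.0020*33 + 0.0036*41 + 0.0299*2.8
   = 0.2576 - 0.0660 + 0.1476 + 0.0837
   = 0.4229


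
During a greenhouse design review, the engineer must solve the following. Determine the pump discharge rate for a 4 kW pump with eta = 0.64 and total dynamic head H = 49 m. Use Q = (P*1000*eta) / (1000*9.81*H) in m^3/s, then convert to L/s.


Q = (P * 1000 * eta) / (rho * g * H)
  = (4 * 1000 * 0.64) / (1000 * 9.81 * 49)
  = 2560 / 480690
  = 0.00533 m^3/s = 5.33 L/s


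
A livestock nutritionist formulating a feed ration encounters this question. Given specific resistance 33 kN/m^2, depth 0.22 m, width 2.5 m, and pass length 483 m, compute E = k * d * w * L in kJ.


E = k * d * w * L
  = 33 * 0.22 * 2.5 * 483
  = 8766.45 kJ


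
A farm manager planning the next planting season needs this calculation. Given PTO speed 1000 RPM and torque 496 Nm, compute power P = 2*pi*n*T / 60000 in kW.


P = 2*pi*n*T / 60000
  = 2*pi * 1000 * 496 / 60000
  = 3116459.91 / 60000
  = 51.94 kW


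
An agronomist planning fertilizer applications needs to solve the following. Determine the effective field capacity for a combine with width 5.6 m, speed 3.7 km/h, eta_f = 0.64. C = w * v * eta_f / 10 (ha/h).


C = w * v * eta_f / 10
  = 5.6 * 3.7 * 0.64 / 10
  = 13.26 / 10
  = 1.33 ha/h


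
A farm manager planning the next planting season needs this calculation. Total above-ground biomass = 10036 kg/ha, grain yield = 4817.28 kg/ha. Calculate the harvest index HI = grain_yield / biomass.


HI = grain_yield / biomass
   = 4817.28 / 10036
   = 0.48


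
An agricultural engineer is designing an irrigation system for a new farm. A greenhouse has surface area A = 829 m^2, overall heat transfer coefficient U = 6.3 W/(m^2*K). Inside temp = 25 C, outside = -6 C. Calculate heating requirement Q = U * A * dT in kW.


dT = 25 - (-6) = 31 K
Q = U * A * dT
  = 6.3 * 829 * 31
  = 161903.70 W = 161.90 kW


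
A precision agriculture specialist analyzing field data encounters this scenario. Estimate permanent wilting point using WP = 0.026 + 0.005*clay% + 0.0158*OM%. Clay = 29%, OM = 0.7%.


WP = 0.026 + 0.005*29 + 0.0158*0.7
   = 0.026 + 0.1450 + 0.0111
   = 0.1821


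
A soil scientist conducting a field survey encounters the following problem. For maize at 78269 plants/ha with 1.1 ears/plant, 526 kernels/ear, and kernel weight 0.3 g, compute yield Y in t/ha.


Y = density * ears * kernels * kw
  = 78269 * 1.1 * 526 * 0.3 g/ha
  = 13585933.02 g/ha
  = 13585.93 kg/ha = 13.59 t/ha


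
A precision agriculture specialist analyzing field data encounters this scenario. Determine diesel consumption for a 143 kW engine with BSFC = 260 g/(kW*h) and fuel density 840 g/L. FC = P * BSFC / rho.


FC = P * BSFC / rho_fuel
   = 143 * 260 / 840
   = 37180 / 840
   = 44.26 L/h


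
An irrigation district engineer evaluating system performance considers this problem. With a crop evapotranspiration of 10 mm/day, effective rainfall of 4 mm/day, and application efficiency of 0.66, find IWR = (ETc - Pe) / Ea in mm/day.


IWR = (ETc - Pe) / Ea
    = (10 - 4) / 0.66
    = 6 / 0.66
    = 9.09 mm/day


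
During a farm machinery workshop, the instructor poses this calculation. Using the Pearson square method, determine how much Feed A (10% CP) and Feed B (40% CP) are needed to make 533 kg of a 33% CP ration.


parts_A = CP_b - target = 40 - 33 = 7
parts_B = target - CP_a = 33 - 10 = 23
total_parts = 7 + 23 = 30
Feed A = 533 * 7 / 30 = 124.37 kg
Feed B = 533 * 23 / 30 = 408.63 kg

124.37 kg


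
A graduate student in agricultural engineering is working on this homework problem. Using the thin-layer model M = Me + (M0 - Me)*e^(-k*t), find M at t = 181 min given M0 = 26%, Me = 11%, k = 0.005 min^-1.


M = Me + (M0 - Me) * e^(-k*t)
  = 11 + (26 - 11) * e^(-0.005*181)
  = 11 + 15 * e^(-0.905)
  = 11 + 15 * 0.40454
  = 11 + 6.0681
  = 17.07%


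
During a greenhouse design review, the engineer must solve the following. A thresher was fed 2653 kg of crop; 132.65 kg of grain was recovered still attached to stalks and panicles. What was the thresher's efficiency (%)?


eta = (total - unthreshed) / total * 100
    = (2653 - 132.65) / 2653 * 100
    = 2520.35 / 2653 * 100
    = 95%


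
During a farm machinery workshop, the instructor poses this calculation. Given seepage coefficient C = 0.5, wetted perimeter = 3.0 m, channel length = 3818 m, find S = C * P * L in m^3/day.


S = C * P * L
  = 0.5 * 3.0 * 3818
  = 5727 m^3/day


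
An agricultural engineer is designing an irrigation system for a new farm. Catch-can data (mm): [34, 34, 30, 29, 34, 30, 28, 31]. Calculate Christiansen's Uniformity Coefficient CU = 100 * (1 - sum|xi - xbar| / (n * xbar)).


xbar = 250 / 8 = 31.250
sum|xi - xbar| = 16.500
CU = 100 * (1 - 16.500 / (8 * 31.250))
   = 100 * (1 - 0.0660)
   = 93.40%


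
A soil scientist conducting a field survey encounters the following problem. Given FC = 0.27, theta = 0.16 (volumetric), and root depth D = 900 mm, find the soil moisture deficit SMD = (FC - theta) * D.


SMD = (FC - theta) * D
    = (0.27 - 0.16) * 900
    = 0.110 * 900
    = 99 mm


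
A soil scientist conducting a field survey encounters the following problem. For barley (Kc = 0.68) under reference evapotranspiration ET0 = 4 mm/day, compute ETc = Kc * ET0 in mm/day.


ETc = Kc * ET0
    = 0.68 * 4
    = 2.72 mm/day


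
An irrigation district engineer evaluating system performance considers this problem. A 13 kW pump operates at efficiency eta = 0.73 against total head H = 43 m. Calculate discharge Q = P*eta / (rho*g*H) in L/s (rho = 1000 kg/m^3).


Q = (P * 1000 * eta) / (rho * g * H)
  = (13 * 1000 * 0.73) / (1000 * 9.81 * 43)
  = 9490 / 421830
  = 0.02250 m^3/s = 22.50 L/s


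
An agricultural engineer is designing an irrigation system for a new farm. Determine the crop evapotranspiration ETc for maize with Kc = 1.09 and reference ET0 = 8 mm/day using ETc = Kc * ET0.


ETc = Kc * ET0
    = 1.09 * 8
    = 8.72 mm/day


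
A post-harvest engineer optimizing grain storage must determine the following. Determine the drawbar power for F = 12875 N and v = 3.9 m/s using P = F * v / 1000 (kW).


P = F * v / 1000
  = 12875 * 3.9 / 1000
  = 50212.50 / 1000
  = 50.21 kW


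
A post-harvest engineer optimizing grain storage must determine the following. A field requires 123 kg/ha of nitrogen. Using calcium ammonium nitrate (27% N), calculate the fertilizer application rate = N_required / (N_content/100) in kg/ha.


Rate = N_required / (N_content / 100)
     = 123 / (27 / 100)
     = 123 / 0.27
     = 455.56 kg/ha


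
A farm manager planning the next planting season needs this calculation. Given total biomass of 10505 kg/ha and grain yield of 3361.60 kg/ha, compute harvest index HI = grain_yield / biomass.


HI = grain_yield / biomass
   = 3361.60 / 10505
   = 0.32


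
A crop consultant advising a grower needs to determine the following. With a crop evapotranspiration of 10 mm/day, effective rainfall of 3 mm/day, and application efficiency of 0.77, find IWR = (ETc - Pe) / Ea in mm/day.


IWR = (ETc - Pe) / Ea
    = (10 - 3) / 0.77
    = 7 / 0.77
    = 9.09 mm/day


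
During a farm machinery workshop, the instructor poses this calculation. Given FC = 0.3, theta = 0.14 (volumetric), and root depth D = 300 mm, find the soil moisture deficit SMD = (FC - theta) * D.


SMD = (FC - theta) * D
    = (0.3 - 0.14) * 300
    = 0.160 * 300
    = 48 mm


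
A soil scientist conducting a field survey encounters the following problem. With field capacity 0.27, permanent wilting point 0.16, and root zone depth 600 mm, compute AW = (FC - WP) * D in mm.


AW = (FC - WP) * D
   = (0.27 - 0.16) * 600
   = 0.11 * 600
   = 66 mm


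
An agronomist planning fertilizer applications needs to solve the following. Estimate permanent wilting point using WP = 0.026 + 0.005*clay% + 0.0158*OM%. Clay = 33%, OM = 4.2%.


WP = 0.026 + 0.005*33 + 0.0158*4.2
   = 0.026 + 0.1650 + 0.0664
   = 0.2574


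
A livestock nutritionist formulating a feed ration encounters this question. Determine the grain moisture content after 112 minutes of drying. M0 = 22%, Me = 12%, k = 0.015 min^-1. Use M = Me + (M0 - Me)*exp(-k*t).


M = Me + (M0 - Me) * e^(-k*t)
  = 12 + (22 - 12) * e^(-0.015*112)
  = 12 + 10 * e^(-1.680)
  = 12 + 10 * 0.18637
  = 12 + 1.8637
  = 13.86%


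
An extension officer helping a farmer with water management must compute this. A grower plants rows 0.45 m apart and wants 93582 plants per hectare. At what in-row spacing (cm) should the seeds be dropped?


spacing = 10000 / (row_sp * density)
        = 10000 / (0.45 * 93582)
        = 10000 / 42111.90
        = 0.23746 m = 23.75 cm


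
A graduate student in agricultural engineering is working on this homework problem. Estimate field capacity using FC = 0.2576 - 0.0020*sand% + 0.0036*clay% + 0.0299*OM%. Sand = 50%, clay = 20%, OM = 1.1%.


FC = 0.2576 - 0.0020*50 + 0.0036*20 + 0.0299*1.1
   = 0.2576 - 0.1000 + 0.0720 + 0.0329
   = 0.2625


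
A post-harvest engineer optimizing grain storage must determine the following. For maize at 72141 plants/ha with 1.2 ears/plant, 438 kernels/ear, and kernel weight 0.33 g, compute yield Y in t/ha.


Y = density * ears * kernels * kw
  = 72141 * 1.2 * 438 * 0.33 g/ha
  = 12512712.17 g/ha
  = 12512.71 kg/ha = 12.51 t/ha


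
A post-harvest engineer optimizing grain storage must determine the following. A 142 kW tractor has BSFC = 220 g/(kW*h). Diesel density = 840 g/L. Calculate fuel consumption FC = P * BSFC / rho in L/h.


FC = P * BSFC / rho_fuel
   = 142 * 220 / 840
   = 31240 / 840
   = 37.19 L/h


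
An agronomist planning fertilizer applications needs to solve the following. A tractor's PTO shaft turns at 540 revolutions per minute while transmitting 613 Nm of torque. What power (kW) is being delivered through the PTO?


P = 2*pi*n*T / 60000
  = 2*pi * 540 * 613 / 60000
  = 2079860.00 / 60000
  = 34.66 kW


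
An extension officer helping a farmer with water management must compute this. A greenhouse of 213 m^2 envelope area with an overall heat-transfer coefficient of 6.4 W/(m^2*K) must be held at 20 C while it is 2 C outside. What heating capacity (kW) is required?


dT = 20 - (2) = 18 K
Q = U * A * dT
  = 6.4 * 213 * 18
  = 24537.60 W = 24.54 kW


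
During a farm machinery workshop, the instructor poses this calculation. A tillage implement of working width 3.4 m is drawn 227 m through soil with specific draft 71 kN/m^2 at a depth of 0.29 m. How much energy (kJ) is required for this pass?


E = k * d * w * L
  = 71 * 0.29 * 3.4 * 227
  = 15891.36 kJ


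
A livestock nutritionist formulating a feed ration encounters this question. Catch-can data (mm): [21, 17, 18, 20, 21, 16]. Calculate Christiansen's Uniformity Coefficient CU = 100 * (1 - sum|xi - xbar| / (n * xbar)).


xbar = 113 / 6 = 18.833
sum|xi - xbar| = 11
CU = 100 * (1 - 11 / (6 * 18.833))
   = 100 * (1 - 0.0973)
   = 90.27%


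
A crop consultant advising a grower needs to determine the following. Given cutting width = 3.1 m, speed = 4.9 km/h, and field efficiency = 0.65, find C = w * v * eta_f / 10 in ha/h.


C = w * v * eta_f / 10
  = 3.1 * 4.9 * 0.65 / 10
  = 9.87 / 10
  = 0.99 ha/h


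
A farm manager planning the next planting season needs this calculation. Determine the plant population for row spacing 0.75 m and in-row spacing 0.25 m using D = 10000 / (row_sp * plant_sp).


D = 10000 / (row_sp * plant_sp)
  = 10000 / (0.75 * 0.25)
  = 10000 / 0.1875
  = 53333.33 plants/ha


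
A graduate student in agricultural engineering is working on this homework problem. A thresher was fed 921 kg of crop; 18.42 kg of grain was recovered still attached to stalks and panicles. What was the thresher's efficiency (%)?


eta = (total - unthreshed) / total * 100
    = (921 - 18.42) / 921 * 100
    = 902.58 / 921 * 100
    = 98%


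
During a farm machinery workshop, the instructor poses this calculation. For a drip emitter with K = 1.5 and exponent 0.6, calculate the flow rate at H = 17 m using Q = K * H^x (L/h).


Q = K * H^x
  = 1.5 * 17^0.6
  = 1.5 * 5.4736
  = 8.21 L/h


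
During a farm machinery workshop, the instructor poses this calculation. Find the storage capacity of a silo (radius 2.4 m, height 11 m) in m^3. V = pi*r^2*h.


V = pi * r^2 * h
  = pi * 2.4^2 * 11
  = pi * 5.76 * 11
  = 199.05 m^3


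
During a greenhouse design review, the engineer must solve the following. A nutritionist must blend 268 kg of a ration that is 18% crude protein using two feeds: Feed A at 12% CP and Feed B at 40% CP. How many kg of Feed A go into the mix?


parts_A = CP_b - target = 40 - 18 = 22
parts_B = target - CP_a = 18 - 12 = 6
total_parts = 22 + 6 = 28
Feed A = 268 * 22 / 28 = 210.57 kg
Feed B = 268 * 6 / 28 = 57.43 kg

210.57 kg


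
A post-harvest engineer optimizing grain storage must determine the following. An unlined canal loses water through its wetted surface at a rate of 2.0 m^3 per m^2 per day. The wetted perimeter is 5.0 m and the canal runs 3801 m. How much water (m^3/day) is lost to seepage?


S = C * P * L
  = 2.0 * 5.0 * 3801
  = 38010 m^3/day


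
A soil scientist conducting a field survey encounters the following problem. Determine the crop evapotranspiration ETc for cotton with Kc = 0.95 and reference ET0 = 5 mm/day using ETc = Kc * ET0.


ETc = Kc * ET0
    = 0.95 * 5
    = 4.75 mm/day


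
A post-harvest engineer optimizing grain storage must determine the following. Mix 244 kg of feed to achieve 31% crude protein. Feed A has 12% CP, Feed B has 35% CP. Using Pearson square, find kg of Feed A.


parts_A = CP_b - target = 35 - 31 = 4
parts_B = target - CP_a = 31 - 12 = 19
total_parts = 4 + 19 = 23
Feed A = 244 * 4 / 23 = 42.43 kg
Feed B = 244 * 19 / 23 = 201.57 kg

42.43 kg


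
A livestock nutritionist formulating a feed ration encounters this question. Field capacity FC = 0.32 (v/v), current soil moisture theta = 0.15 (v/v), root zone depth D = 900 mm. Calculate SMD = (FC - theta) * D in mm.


SMD = (FC - theta) * D
    = (0.32 - 0.15) * 900
    = 0.170 * 900
    = 153 mm


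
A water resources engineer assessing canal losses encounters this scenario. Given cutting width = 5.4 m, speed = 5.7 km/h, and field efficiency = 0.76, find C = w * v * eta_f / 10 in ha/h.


C = w * v * eta_f / 10
  = 5.4 * 5.7 * 0.76 / 10
  = 23.39 / 10
  = 2.34 ha/h


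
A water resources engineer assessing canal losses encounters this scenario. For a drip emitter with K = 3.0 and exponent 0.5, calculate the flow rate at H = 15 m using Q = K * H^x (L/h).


Q = K * H^x
  = 3.0 * 15^0.5
  = 3.0 * 3.8730
  = 11.62 L/h


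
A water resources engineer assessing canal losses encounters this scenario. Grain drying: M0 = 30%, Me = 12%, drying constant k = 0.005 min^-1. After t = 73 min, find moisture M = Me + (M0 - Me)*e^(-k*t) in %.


M = Me + (M0 - Me) * e^(-k*t)
  = 12 + (30 - 12) * e^(-0.005*73)
  = 12 + 18 * e^(-0.365)
  = 12 + 18 * 0.69420
  = 12 + 12.4955
  = 24.50%


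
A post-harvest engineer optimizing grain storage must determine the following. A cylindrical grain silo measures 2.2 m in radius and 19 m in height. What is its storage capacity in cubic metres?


V = pi * r^2 * h
  = pi * 2.2^2 * 19
  = pi * 4.84 * 19
  = 288.90 m^3


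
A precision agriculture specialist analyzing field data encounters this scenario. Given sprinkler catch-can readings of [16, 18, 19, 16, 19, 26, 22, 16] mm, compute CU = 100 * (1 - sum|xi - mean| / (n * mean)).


xbar = 152 / 8 = 19
sum|xi - xbar| = 20
CU = 100 * (1 - 20 / (8 * 19))
   = 100 * (1 - 0.1316)
   = 86.84%


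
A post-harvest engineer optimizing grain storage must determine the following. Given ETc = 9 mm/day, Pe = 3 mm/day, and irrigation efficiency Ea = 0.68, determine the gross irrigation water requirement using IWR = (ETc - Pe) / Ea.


IWR = (ETc - Pe) / Ea
    = (9 - 3) / 0.68
    = 6 / 0.68
    = 8.82 mm/day


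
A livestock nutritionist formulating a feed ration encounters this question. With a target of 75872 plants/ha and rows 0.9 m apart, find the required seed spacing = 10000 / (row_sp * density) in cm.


spacing = 10000 / (row_sp * density)
        = 10000 / (0.9 * 75872)
        = 10000 / 68284.80
        = 0.14645 m = 14.64 cm


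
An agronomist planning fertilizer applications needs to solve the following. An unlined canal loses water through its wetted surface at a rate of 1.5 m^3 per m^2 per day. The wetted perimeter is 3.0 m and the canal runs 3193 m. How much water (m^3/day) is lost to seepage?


S = C * P * L
  = 1.5 * 3.0 * 3193
  = 14368.50 m^3/day


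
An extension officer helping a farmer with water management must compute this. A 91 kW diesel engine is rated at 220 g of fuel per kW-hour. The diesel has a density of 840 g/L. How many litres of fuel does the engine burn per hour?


FC = P * BSFC / rho_fuel
   = 91 * 220 / 840
   = 20020 / 840
   = 23.83 L/h


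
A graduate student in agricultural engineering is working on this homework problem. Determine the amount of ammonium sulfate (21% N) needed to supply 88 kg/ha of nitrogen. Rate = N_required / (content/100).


Rate = N_required / (N_content / 100)
     = 88 / (21 / 100)
     = 88 / 0.21
     = 419.05 kg/ha


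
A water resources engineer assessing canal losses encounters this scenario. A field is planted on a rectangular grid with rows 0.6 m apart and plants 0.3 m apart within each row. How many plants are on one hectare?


D = 10000 / (row_sp * plant_sp)
  = 10000 / (0.6 * 0.3)
  = 10000 / 0.1800
  = 55555.56 plants/ha


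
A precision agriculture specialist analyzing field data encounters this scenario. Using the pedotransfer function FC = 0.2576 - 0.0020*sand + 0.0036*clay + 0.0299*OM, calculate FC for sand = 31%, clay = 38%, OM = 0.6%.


FC = 0.2576 - 0.0020*31 + 0.0036*38 + 0.0299*0.6
   = 0.2576 - 0.0620 + 0.1368 + 0.0179
   = 0.3503


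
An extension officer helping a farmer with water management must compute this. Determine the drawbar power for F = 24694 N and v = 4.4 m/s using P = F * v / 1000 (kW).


P = F * v / 1000
  = 24694 * 4.4 / 1000
  = 108653.60 / 1000
  = 108.65 kW


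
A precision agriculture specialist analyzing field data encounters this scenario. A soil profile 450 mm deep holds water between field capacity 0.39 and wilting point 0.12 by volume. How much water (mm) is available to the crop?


AW = (FC - WP) * D
   = (0.39 - 0.12) * 450
   = 0.27 * 450
   = 121.50 mm


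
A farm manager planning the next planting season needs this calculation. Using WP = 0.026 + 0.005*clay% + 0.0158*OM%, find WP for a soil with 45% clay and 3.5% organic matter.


WP = 0.026 + 0.005*45 + 0.0158*3.5
   = 0.026 + 0.2250 + 0.0553
   = 0.3063


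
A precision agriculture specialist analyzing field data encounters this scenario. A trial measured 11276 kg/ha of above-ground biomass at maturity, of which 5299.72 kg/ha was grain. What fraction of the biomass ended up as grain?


HI = grain_yield / biomass
   = 5299.72 / 11276
   = 0.47


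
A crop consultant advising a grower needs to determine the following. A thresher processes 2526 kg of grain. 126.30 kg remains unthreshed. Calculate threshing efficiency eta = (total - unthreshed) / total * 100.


eta = (total - unthreshed) / total * 100
    = (2526 - 126.30) / 2526 * 100
    = 2399.70 / 2526 * 100
    = 95%


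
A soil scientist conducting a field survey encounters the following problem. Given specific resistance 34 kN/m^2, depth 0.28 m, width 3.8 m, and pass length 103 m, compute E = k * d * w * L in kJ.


E = k * d * w * L
  = 34 * 0.28 * 3.8 * 103
  = 3726.13 kJ


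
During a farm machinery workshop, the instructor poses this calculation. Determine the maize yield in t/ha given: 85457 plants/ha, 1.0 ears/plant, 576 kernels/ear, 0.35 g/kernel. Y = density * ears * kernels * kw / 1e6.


Y = density * ears * kernels * kw
  = 85457 * 1.0 * 576 * 0.35 g/ha
  = 17228131.20 g/ha
  = 17228.13 kg/ha = 17.23 t/ha


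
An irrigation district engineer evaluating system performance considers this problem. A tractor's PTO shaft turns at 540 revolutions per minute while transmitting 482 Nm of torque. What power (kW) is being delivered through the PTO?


P = 2*pi*n*T / 60000
  = 2*pi * 540 * 482 / 60000
  = 1635387.47 / 60000
  = 27.26 kW


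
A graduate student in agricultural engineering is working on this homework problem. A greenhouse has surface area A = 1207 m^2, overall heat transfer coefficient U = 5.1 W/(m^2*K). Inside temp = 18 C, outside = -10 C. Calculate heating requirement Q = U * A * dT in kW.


dT = 18 - (-10) = 28 K
Q = U * A * dT
  = 5.1 * 1207 * 28
  = 172359.60 W = 172.36 kW


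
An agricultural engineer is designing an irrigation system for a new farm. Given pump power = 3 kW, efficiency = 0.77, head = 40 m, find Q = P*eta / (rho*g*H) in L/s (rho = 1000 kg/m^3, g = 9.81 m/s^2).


Q = (P * 1000 * eta) / (rho * g * H)
  = (3 * 1000 * 0.77) / (1000 * 9.81 * 40)
  = 2310 / 392400
  = 0.00589 m^3/s = 5.89 L/s


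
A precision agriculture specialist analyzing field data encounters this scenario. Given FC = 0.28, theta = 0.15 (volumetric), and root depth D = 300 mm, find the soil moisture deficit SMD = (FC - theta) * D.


SMD = (FC - theta) * D
    = (0.28 - 0.15) * 300
    = 0.130 * 300
    = 39 mm


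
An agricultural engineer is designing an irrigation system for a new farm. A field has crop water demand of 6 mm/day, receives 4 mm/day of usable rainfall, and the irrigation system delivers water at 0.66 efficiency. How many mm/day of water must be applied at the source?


IWR = (ETc - Pe) / Ea
    = (6 - 4) / 0.66
    = 2 / 0.66
    = 3.03 mm/day


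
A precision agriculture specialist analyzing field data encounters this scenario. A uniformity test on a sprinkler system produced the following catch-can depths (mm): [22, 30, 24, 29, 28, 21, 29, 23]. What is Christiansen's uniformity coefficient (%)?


xbar = 206 / 8 = 25.750
sum|xi - xbar| = 26
CU = 100 * (1 - 26 / (8 * 25.750))
   = 100 * (1 - 0.1262)
   = 87.38%


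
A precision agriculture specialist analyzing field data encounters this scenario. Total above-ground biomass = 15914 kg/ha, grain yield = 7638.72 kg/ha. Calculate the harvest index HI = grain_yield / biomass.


HI = grain_yield / biomass
   = 7638.72 / 15914
   = 0.48


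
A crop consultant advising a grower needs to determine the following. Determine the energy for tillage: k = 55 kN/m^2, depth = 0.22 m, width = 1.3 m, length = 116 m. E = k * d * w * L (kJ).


E = k * d * w * L
  = 55 * 0.22 * 1.3 * 116
  = 1824.68 kJ


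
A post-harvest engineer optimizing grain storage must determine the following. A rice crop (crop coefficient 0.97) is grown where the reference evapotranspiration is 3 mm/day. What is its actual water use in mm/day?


ETc = Kc * ET0
    = 0.97 * 3
    = 2.91 mm/day


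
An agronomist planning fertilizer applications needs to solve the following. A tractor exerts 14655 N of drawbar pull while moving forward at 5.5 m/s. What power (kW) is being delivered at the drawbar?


P = F * v / 1000
  = 14655 * 5.5 / 1000
  = 80602.50 / 1000
  = 80.60 kW


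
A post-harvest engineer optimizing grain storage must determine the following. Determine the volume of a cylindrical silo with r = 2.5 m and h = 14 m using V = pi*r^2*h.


V = pi * r^2 * h
  = pi * 2.5^2 * 14
  = pi * 6.25 * 14
  = 274.89 m^3


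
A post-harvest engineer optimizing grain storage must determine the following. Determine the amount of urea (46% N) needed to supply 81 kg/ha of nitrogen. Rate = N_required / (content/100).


Rate = N_required / (N_content / 100)
     = 81 / (46 / 100)
     = 81 / 0.46
     = 176.09 kg/ha


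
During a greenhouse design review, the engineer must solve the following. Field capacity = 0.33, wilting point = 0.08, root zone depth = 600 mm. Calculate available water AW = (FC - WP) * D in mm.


AW = (FC - WP) * D
   = (0.33 - 0.08) * 600
   = 0.25 * 600
   = 150 mm
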